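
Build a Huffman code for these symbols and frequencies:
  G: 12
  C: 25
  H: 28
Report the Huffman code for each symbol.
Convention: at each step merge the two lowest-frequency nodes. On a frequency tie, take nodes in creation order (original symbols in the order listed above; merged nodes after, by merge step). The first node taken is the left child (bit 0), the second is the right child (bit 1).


Huffman tree construction:
Step 1: Merge G(12) + C(25) = 37
Step 2: Merge H(28) + (G+C)(37) = 65
Read each symbol's code off the tree from the root (left child = 0, right child = 1).

Codes:
  G: 10 (length 2)
  C: 11 (length 2)
  H: 0 (length 1)
Average code length: 102/65 = 1.5692 bits/symbol


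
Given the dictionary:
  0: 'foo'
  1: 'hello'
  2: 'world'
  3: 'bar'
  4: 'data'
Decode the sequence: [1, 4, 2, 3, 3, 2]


Look up each index in the dictionary:
  1 -> 'hello'
  4 -> 'data'
  2 -> 'world'
  3 -> 'bar'
  3 -> 'bar'
  2 -> 'world'

Decoded: "hello data world bar bar world"


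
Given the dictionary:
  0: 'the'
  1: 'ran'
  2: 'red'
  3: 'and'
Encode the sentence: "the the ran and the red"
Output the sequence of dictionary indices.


Look up each word in the dictionary:
  'the' -> 0
  'the' -> 0
  'ran' -> 1
  'and' -> 3
  'the' -> 0
  'red' -> 2

Encoded: [0, 0, 1, 3, 0, 2]


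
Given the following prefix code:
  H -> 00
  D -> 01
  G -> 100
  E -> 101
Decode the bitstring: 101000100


Decoding step by step:
Bits 101 -> E
Bits 00 -> H
Bits 01 -> D
Bits 00 -> H


Decoded message: EHDH


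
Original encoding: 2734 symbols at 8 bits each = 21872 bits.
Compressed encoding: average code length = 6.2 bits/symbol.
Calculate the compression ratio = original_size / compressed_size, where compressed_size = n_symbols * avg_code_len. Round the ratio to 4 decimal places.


original_size = n_symbols * orig_bits = 2734 * 8 = 21872 bits
compressed_size = n_symbols * avg_code_len = 2734 * 6.2 = 16950.8 bits
ratio = original_size / compressed_size = 21872 / 16950.8 = 1.2903

Compression ratio = 1.2903


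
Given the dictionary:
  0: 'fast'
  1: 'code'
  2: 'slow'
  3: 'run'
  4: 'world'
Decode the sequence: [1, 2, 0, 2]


Look up each index in the dictionary:
  1 -> 'code'
  2 -> 'slow'
  0 -> 'fast'
  2 -> 'slow'

Decoded: "code slow fast slow"


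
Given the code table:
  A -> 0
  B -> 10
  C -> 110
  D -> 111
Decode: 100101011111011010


Decoding:
10 -> B
0 -> A
10 -> B
10 -> B
111 -> D
110 -> C
110 -> C
10 -> B


Result: BABBDCCB


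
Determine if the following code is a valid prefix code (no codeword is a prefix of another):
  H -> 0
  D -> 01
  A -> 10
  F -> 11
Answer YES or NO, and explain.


Checking each pair (does one codeword prefix another?):
  H='0' vs D='01': prefix -- VIOLATION

NO -- this is NOT a valid prefix code. H (0) is a prefix of D (01).


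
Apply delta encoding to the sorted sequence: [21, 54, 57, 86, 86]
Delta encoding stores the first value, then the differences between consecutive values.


First value: 21
Deltas:
  54 - 21 = 33
  57 - 54 = 3
  86 - 57 = 29
  86 - 86 = 0


Delta encoded: [21, 33, 3, 29, 0]


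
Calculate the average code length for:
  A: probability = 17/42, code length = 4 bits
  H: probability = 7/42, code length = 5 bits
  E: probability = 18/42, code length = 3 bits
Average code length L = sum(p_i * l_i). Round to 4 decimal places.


Weighted contributions p_i * l_i:
  A: (17/42) * 4 = 68/42
  H: (7/42) * 5 = 35/42
  E: (18/42) * 3 = 54/42
Sum = (68 + 35 + 54)/42 = 157/42

L = 157/42 = 3.7381 bits/symbol


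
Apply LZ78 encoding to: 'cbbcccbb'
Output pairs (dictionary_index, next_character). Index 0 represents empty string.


LZ78 encoding steps:
Dictionary: {0: ''}
Step 1: w='' (idx 0), next='c' -> output (0, 'c'), add 'c' as idx 1
Step 2: w='' (idx 0), next='b' -> output (0, 'b'), add 'b' as idx 2
Step 3: w='b' (idx 2), next='c' -> output (2, 'c'), add 'bc' as idx 3
Step 4: w='c' (idx 1), next='c' -> output (1, 'c'), add 'cc' as idx 4
Step 5: w='b' (idx 2), next='b' -> output (2, 'b'), add 'bb' as idx 5


Encoded: [(0, 'c'), (0, 'b'), (2, 'c'), (1, 'c'), (2, 'b')]


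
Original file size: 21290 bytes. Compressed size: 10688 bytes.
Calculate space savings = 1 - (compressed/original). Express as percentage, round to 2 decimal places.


ratio = compressed/original = 10688/21290 = 0.50202
savings = 1 - ratio = 1 - 0.50202 = 0.49798
as a percentage: 0.49798 * 100 = 49.8%

Space savings = 1 - 10688/21290 = 49.8%


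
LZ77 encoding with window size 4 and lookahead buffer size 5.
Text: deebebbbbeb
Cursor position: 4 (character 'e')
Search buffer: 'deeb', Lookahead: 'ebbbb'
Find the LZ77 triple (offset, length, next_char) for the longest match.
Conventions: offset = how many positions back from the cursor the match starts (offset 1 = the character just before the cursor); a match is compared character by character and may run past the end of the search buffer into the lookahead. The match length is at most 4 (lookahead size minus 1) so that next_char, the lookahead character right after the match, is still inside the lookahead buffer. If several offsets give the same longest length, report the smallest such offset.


Try each offset into the search buffer:
  offset=1 (pos 3, char 'b'): match length 0
  offset=2 (pos 2, char 'e'): match length 2
  offset=3 (pos 1, char 'e'): match length 1
  offset=4 (pos 0, char 'd'): match length 0
Longest match has length 2 at offset 2.
next_char = character at position 4 + 2 = 6 -> 'b'

Best match: offset=2, length=2 (matching 'eb' starting at position 2)
LZ77 triple: (2, 2, 'b')


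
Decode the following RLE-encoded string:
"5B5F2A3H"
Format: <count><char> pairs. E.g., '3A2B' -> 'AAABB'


Expanding each <count><char> pair:
  5B -> 'BBBBB'
  5F -> 'FFFFF'
  2A -> 'AA'
  3H -> 'HHH'

Decoded = BBBBBFFFFFAAHHH


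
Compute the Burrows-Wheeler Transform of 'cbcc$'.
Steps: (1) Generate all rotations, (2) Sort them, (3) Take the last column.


Rotations (sorted):
  0: $cbcc -> last char: c
  1: bcc$c -> last char: c
  2: c$cbc -> last char: c
  3: cbcc$ -> last char: $
  4: cc$cb -> last char: b


BWT = ccc$b


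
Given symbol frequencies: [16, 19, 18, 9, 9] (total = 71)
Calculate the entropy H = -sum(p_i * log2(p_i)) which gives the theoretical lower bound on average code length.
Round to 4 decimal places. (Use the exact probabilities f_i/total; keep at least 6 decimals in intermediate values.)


Per-symbol terms -p_i * log2(p_i) with p_i = f_i/71:
  p = 16/71 = 0.225352: log2(p) = -2.149747, -p*log2(p) = 0.484450
  p = 19/71 = 0.267606: log2(p) = -1.901820, -p*log2(p) = 0.508938
  p = 18/71 = 0.253521: log2(p) = -1.979822, -p*log2(p) = 0.501927
  p = 9/71 = 0.126761: log2(p) = -2.979822, -p*log2(p) = 0.377724
  p = 9/71 = 0.126761: log2(p) = -2.979822, -p*log2(p) = 0.377724
H = 0.484450 + 0.508938 + 0.501927 + 0.377724 + 0.377724 = 2.250763

H = 2.2508 bits/symbol


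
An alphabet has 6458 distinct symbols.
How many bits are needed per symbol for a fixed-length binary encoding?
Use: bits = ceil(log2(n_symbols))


log2(6458) = 12.6569
Bracket: 2^12 = 4096 < 6458 <= 2^13 = 8192
So ceil(log2(6458)) = 13

bits = ceil(log2(6458)) = ceil(12.6569) = 13 bits


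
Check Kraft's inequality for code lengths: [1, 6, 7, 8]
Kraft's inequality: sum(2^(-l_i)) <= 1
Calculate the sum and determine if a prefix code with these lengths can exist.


Sum = 2^(-1) + 2^(-6) + 2^(-7) + 2^(-8)
    = 0.5 + 0.015625 + 0.0078125 + 0.00390625
    = 135/256 = 0.52734375
Since 0.52734375 <= 1, Kraft's inequality IS satisfied.
A prefix code with these lengths CAN exist.

Kraft sum = 0.52734375. Satisfied.


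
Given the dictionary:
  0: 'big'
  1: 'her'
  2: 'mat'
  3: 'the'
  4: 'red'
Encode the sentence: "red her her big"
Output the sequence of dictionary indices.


Look up each word in the dictionary:
  'red' -> 4
  'her' -> 1
  'her' -> 1
  'big' -> 0

Encoded: [4, 1, 1, 0]


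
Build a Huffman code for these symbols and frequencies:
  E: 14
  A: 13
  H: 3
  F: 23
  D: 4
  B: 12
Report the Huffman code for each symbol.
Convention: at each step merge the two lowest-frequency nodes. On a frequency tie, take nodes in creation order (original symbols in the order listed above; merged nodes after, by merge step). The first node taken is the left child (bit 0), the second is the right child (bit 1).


Huffman tree construction:
Step 1: Merge H(3) + D(4) = 7
Step 2: Merge (H+D)(7) + B(12) = 19
Step 3: Merge A(13) + E(14) = 27
Step 4: Merge ((H+D)+B)(19) + F(23) = 42
Step 5: Merge (A+E)(27) + (((H+D)+B)+F)(42) = 69
Read each symbol's code off the tree from the root (left child = 0, right child = 1).

Codes:
  E: 01 (length 2)
  A: 00 (length 2)
  H: 1000 (length 4)
  F: 11 (length 2)
  D: 1001 (length 4)
  B: 101 (length 3)
Average code length: 164/69 = 2.3768 bits/symbol


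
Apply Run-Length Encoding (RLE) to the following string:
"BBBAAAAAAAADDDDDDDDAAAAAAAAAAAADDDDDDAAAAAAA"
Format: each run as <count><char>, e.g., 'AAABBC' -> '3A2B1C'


Scanning runs left to right:
  i=0: run of 'B' x 3 -> '3B'
  i=3: run of 'A' x 8 -> '8A'
  i=11: run of 'D' x 8 -> '8D'
  i=19: run of 'A' x 12 -> '12A'
  i=31: run of 'D' x 6 -> '6D'
  i=37: run of 'A' x 7 -> '7A'

RLE = 3B8A8D12A6D7A


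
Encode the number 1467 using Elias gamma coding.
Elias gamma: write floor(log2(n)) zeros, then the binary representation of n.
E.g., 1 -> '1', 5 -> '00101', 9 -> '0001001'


num_bits = floor(log2(1467)) + 1 = 11
leading_zeros = num_bits - 1 = 10
binary(1467) = 10110111011

Elias gamma(1467) = '0000000000' + '10110111011' = 000000000010110111011 (21 bits)


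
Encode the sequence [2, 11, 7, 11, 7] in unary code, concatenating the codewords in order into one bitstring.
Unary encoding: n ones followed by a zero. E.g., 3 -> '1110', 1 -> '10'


Encode each number as n ones followed by a terminating 0:
  2 -> 110 (3 bits)
  11 -> 111111111110 (12 bits)
  7 -> 11111110 (8 bits)
  11 -> 111111111110 (12 bits)
  7 -> 11111110 (8 bits)
Total length = 3 + 12 + 8 + 12 + 8 = 43 bits.

Unary([2, 11, 7, 11, 7]) = 1101111111111101111111011111111111011111110 (43 bits)


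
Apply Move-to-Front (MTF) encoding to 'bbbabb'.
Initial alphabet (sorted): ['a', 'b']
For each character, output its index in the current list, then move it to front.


MTF encoding:
'b': index 1 in ['a', 'b'] -> ['b', 'a']
'b': index 0 in ['b', 'a'] -> ['b', 'a']
'b': index 0 in ['b', 'a'] -> ['b', 'a']
'a': index 1 in ['b', 'a'] -> ['a', 'b']
'b': index 1 in ['a', 'b'] -> ['b', 'a']
'b': index 0 in ['b', 'a'] -> ['b', 'a']


Output: [1, 0, 0, 1, 1, 0]


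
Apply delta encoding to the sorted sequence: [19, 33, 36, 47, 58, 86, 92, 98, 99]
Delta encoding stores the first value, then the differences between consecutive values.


First value: 19
Deltas:
  33 - 19 = 14
  36 - 33 = 3
  47 - 36 = 11
  58 - 47 = 11
  86 - 58 = 28
  92 - 86 = 6
  98 - 92 = 6
  99 - 98 = 1


Delta encoded: [19, 14, 3, 11, 11, 28, 6, 6, 1]


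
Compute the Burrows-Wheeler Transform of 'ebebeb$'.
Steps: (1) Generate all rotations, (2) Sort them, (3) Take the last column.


Rotations (sorted):
  0: $ebebeb -> last char: b
  1: b$ebebe -> last char: e
  2: beb$ebe -> last char: e
  3: bebeb$e -> last char: e
  4: eb$ebeb -> last char: b
  5: ebeb$eb -> last char: b
  6: ebebeb$ -> last char: $


BWT = beeebb$


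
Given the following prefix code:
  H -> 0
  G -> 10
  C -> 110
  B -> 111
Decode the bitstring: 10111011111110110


Decoding step by step:
Bits 10 -> G
Bits 111 -> B
Bits 0 -> H
Bits 111 -> B
Bits 111 -> B
Bits 10 -> G
Bits 110 -> C


Decoded message: GBHBBGC


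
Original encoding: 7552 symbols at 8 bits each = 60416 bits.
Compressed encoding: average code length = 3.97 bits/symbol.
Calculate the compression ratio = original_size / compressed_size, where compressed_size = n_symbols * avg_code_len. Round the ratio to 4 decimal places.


original_size = n_symbols * orig_bits = 7552 * 8 = 60416 bits
compressed_size = n_symbols * avg_code_len = 7552 * 3.97 = 29981.44 bits
ratio = original_size / compressed_size = 60416 / 29981.44 = 2.0151

Compression ratio = 2.0151


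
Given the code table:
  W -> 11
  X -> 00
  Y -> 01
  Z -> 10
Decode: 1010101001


Decoding:
10 -> Z
10 -> Z
10 -> Z
10 -> Z
01 -> Y


Result: ZZZZY


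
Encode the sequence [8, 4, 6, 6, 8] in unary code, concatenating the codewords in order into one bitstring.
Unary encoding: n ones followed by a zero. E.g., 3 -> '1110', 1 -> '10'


Encode each number as n ones followed by a terminating 0:
  8 -> 111111110 (9 bits)
  4 -> 11110 (5 bits)
  6 -> 1111110 (7 bits)
  6 -> 1111110 (7 bits)
  8 -> 111111110 (9 bits)
Total length = 9 + 5 + 7 + 7 + 9 = 37 bits.

Unary([8, 4, 6, 6, 8]) = 1111111101111011111101111110111111110 (37 bits)


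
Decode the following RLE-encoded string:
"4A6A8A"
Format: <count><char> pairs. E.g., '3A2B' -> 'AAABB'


Expanding each <count><char> pair:
  4A -> 'AAAA'
  6A -> 'AAAAAA'
  8A -> 'AAAAAAAA'

Decoded = AAAAAAAAAAAAAAAAAA


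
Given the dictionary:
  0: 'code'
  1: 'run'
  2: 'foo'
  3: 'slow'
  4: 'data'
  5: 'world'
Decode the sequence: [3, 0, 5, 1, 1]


Look up each index in the dictionary:
  3 -> 'slow'
  0 -> 'code'
  5 -> 'world'
  1 -> 'run'
  1 -> 'run'

Decoded: "slow code world run run"


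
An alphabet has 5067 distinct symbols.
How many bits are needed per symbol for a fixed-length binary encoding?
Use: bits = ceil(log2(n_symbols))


log2(5067) = 12.3069
Bracket: 2^12 = 4096 < 5067 <= 2^13 = 8192
So ceil(log2(5067)) = 13

bits = ceil(log2(5067)) = ceil(12.3069) = 13 bits


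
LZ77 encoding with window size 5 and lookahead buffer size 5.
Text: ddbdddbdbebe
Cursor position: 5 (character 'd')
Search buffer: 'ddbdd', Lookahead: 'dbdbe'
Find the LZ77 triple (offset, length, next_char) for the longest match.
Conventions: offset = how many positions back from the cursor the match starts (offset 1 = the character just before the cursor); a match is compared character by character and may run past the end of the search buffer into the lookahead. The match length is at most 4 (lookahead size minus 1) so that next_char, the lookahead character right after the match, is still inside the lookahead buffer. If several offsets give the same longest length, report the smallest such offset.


Try each offset into the search buffer:
  offset=1 (pos 4, char 'd'): match length 1
  offset=2 (pos 3, char 'd'): match length 1
  offset=3 (pos 2, char 'b'): match length 0
  offset=4 (pos 1, char 'd'): match length 3
  offset=5 (pos 0, char 'd'): match length 1
Longest match has length 3 at offset 4.
next_char = character at position 5 + 3 = 8 -> 'b'

Best match: offset=4, length=3 (matching 'dbd' starting at position 1)
LZ77 triple: (4, 3, 'b')


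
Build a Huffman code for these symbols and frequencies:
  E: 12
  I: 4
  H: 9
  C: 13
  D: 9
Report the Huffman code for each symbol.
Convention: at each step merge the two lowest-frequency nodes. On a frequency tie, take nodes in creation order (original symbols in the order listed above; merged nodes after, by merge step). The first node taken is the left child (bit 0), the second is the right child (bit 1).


Huffman tree construction:
Step 1: Merge I(4) + H(9) = 13
Step 2: Merge D(9) + E(12) = 21
Step 3: Merge C(13) + (I+H)(13) = 26
Step 4: Merge (D+E)(21) + (C+(I+H))(26) = 47
Read each symbol's code off the tree from the root (left child = 0, right child = 1).

Codes:
  E: 01 (length 2)
  I: 110 (length 3)
  H: 111 (length 3)
  C: 10 (length 2)
  D: 00 (length 2)
Average code length: 107/47 = 2.2766 bits/symbol


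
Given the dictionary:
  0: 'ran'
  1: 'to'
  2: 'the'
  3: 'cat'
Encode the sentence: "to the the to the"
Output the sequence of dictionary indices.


Look up each word in the dictionary:
  'to' -> 1
  'the' -> 2
  'the' -> 2
  'to' -> 1
  'the' -> 2

Encoded: [1, 2, 2, 1, 2]


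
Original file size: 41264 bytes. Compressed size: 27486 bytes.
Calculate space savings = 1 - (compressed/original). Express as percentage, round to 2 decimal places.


ratio = compressed/original = 27486/41264 = 0.666101
savings = 1 - ratio = 1 - 0.666101 = 0.333899
as a percentage: 0.333899 * 100 = 33.39%

Space savings = 1 - 27486/41264 = 33.39%


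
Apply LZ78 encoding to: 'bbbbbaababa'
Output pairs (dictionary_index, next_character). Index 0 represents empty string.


LZ78 encoding steps:
Dictionary: {0: ''}
Step 1: w='' (idx 0), next='b' -> output (0, 'b'), add 'b' as idx 1
Step 2: w='b' (idx 1), next='b' -> output (1, 'b'), add 'bb' as idx 2
Step 3: w='bb' (idx 2), next='a' -> output (2, 'a'), add 'bba' as idx 3
Step 4: w='' (idx 0), next='a' -> output (0, 'a'), add 'a' as idx 4
Step 5: w='b' (idx 1), next='a' -> output (1, 'a'), add 'ba' as idx 5
Step 6: w='ba' (idx 5), end of input -> output (5, '')


Encoded: [(0, 'b'), (1, 'b'), (2, 'a'), (0, 'a'), (1, 'a'), (5, '')]


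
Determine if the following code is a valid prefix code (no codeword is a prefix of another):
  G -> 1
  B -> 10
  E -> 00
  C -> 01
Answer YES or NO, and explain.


Checking each pair (does one codeword prefix another?):
  G='1' vs B='10': prefix -- VIOLATION

NO -- this is NOT a valid prefix code. G (1) is a prefix of B (10).


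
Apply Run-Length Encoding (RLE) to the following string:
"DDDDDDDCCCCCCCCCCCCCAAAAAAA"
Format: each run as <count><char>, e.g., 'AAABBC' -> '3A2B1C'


Scanning runs left to right:
  i=0: run of 'D' x 7 -> '7D'
  i=7: run of 'C' x 13 -> '13C'
  i=20: run of 'A' x 7 -> '7A'

RLE = 7D13C7A


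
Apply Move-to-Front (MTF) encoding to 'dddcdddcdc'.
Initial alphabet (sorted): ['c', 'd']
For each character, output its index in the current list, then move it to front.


MTF encoding:
'd': index 1 in ['c', 'd'] -> ['d', 'c']
'd': index 0 in ['d', 'c'] -> ['d', 'c']
'd': index 0 in ['d', 'c'] -> ['d', 'c']
'c': index 1 in ['d', 'c'] -> ['c', 'd']
'd': index 1 in ['c', 'd'] -> ['d', 'c']
'd': index 0 in ['d', 'c'] -> ['d', 'c']
'd': index 0 in ['d', 'c'] -> ['d', 'c']
'c': index 1 in ['d', 'c'] -> ['c', 'd']
'd': index 1 in ['c', 'd'] -> ['d', 'c']
'c': index 1 in ['d', 'c'] -> ['c', 'd']


Output: [1, 0, 0, 1, 1, 0, 0, 1, 1, 1]


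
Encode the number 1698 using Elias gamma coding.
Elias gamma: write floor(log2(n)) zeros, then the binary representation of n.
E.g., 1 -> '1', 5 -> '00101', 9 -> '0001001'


num_bits = floor(log2(1698)) + 1 = 11
leading_zeros = num_bits - 1 = 10
binary(1698) = 11010100010

Elias gamma(1698) = '0000000000' + '11010100010' = 000000000011010100010 (21 bits)


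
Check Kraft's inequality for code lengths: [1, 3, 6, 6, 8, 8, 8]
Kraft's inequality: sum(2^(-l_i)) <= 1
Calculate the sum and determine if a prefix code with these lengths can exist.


Sum = 2^(-1) + 2^(-3) + 2^(-6) + 2^(-6) + 2^(-8) + 2^(-8) + 2^(-8)
    = 0.5 + 0.125 + 0.015625 + 0.015625 + 0.00390625 + 0.00390625 + 0.00390625
    = 171/256 = 0.66796875
Since 0.66796875 <= 1, Kraft's inequality IS satisfied.
A prefix code with these lengths CAN exist.

Kraft sum = 0.66796875. Satisfied.


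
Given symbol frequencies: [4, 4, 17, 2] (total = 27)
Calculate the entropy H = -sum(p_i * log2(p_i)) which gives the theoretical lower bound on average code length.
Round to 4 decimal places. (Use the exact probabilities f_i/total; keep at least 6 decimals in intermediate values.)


Per-symbol terms -p_i * log2(p_i) with p_i = f_i/27:
  p = 4/27 = 0.148148: log2(p) = -2.754888, -p*log2(p) = 0.408131
  p = 4/27 = 0.148148: log2(p) = -2.754888, -p*log2(p) = 0.408131
  p = 17/27 = 0.629630: log2(p) = -0.667425, -p*log2(p) = 0.420230
  p = 2/27 = 0.074074: log2(p) = -3.754888, -p*log2(p) = 0.278140
H = 0.408131 + 0.408131 + 0.420230 + 0.278140 = 1.514632

H = 1.5146 bits/symbol


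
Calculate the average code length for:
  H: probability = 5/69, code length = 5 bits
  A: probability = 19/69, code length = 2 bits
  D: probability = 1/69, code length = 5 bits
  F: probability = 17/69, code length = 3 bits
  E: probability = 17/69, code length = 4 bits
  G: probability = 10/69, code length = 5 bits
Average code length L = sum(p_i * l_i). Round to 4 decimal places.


Weighted contributions p_i * l_i:
  H: (5/69) * 5 = 25/69
  A: (19/69) * 2 = 38/69
  D: (1/69) * 5 = 5/69
  F: (17/69) * 3 = 51/69
  E: (17/69) * 4 = 68/69
  G: (10/69) * 5 = 50/69
Sum = (25 + 38 + 5 + 51 + 68 + 50)/69 = 237/69

L = 237/69 = 3.4348 bits/symbol


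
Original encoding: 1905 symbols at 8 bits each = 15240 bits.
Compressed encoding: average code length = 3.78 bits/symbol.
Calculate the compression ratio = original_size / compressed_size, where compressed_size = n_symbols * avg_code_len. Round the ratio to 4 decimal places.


original_size = n_symbols * orig_bits = 1905 * 8 = 15240 bits
compressed_size = n_symbols * avg_code_len = 1905 * 3.78 = 7200.9 bits
ratio = original_size / compressed_size = 15240 / 7200.9 = 2.1164

Compression ratio = 2.1164


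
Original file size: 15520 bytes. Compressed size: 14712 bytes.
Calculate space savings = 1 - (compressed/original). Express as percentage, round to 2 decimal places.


ratio = compressed/original = 14712/15520 = 0.947938
savings = 1 - ratio = 1 - 0.947938 = 0.052062
as a percentage: 0.052062 * 100 = 5.21%

Space savings = 1 - 14712/15520 = 5.21%


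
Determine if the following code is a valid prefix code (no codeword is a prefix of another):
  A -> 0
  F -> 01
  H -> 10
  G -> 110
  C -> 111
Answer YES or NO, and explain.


Checking each pair (does one codeword prefix another?):
  A='0' vs F='01': prefix -- VIOLATION

NO -- this is NOT a valid prefix code. A (0) is a prefix of F (01).


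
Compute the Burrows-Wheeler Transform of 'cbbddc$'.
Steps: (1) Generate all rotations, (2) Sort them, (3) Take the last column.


Rotations (sorted):
  0: $cbbddc -> last char: c
  1: bbddc$c -> last char: c
  2: bddc$cb -> last char: b
  3: c$cbbdd -> last char: d
  4: cbbddc$ -> last char: $
  5: dc$cbbd -> last char: d
  6: ddc$cbb -> last char: b


BWT = ccbd$db


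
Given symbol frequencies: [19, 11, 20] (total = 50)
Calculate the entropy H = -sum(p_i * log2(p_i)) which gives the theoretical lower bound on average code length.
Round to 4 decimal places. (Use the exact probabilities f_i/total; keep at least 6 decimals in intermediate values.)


Per-symbol terms -p_i * log2(p_i) with p_i = f_i/50:
  p = 19/50 = 0.380000: log2(p) = -1.395929, -p*log2(p) = 0.530453
  p = 11/50 = 0.220000: log2(p) = -2.184425, -p*log2(p) = 0.480573
  p = 20/50 = 0.400000: log2(p) = -1.321928, -p*log2(p) = 0.528771
H = 0.530453 + 0.480573 + 0.528771 = 1.539797

H = 1.5398 bits/symbol


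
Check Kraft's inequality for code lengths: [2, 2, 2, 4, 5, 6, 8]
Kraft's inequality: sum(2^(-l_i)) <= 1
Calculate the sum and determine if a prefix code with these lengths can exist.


Sum = 2^(-2) + 2^(-2) + 2^(-2) + 2^(-4) + 2^(-5) + 2^(-6) + 2^(-8)
    = 0.25 + 0.25 + 0.25 + 0.0625 + 0.03125 + 0.015625 + 0.00390625
    = 221/256 = 0.86328125
Since 0.86328125 <= 1, Kraft's inequality IS satisfied.
A prefix code with these lengths CAN exist.

Kraft sum = 0.86328125. Satisfied.


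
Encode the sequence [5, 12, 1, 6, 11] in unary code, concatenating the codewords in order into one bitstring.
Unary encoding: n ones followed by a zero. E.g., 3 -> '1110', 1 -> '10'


Encode each number as n ones followed by a terminating 0:
  5 -> 111110 (6 bits)
  12 -> 1111111111110 (13 bits)
  1 -> 10 (2 bits)
  6 -> 1111110 (7 bits)
  11 -> 111111111110 (12 bits)
Total length = 6 + 13 + 2 + 7 + 12 = 40 bits.

Unary([5, 12, 1, 6, 11]) = 1111101111111111110101111110111111111110 (40 bits)


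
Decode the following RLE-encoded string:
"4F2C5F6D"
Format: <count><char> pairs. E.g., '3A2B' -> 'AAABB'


Expanding each <count><char> pair:
  4F -> 'FFFF'
  2C -> 'CC'
  5F -> 'FFFFF'
  6D -> 'DDDDDD'

Decoded = FFFFCCFFFFFDDDDDD


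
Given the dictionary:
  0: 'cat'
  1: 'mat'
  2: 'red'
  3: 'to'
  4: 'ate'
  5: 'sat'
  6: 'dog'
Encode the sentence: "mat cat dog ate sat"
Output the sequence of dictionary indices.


Look up each word in the dictionary:
  'mat' -> 1
  'cat' -> 0
  'dog' -> 6
  'ate' -> 4
  'sat' -> 5

Encoded: [1, 0, 6, 4, 5]


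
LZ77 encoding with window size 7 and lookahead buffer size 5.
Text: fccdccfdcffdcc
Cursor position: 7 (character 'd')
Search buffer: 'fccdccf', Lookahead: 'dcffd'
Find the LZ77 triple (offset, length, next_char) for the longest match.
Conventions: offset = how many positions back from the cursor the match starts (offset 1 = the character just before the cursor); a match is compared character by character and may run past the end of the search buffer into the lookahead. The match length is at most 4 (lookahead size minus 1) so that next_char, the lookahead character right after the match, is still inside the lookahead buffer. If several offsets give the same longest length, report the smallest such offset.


Try each offset into the search buffer:
  offset=1 (pos 6, char 'f'): match length 0
  offset=2 (pos 5, char 'c'): match length 0
  offset=3 (pos 4, char 'c'): match length 0
  offset=4 (pos 3, char 'd'): match length 2
  offset=5 (pos 2, char 'c'): match length 0
  offset=6 (pos 1, char 'c'): match length 0
  offset=7 (pos 0, char 'f'): match length 0
Longest match has length 2 at offset 4.
next_char = character at position 7 + 2 = 9 -> 'f'

Best match: offset=4, length=2 (matching 'dc' starting at position 3)
LZ77 triple: (4, 2, 'f')


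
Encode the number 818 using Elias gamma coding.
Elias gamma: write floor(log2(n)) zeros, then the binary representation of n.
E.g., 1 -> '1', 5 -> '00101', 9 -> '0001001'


num_bits = floor(log2(818)) + 1 = 10
leading_zeros = num_bits - 1 = 9
binary(818) = 1100110010

Elias gamma(818) = '000000000' + '1100110010' = 0000000001100110010 (19 bits)


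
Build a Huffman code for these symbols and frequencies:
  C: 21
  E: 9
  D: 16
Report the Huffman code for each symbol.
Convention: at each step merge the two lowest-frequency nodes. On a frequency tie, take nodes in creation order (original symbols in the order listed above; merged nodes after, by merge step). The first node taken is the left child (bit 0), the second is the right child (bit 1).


Huffman tree construction:
Step 1: Merge E(9) + D(16) = 25
Step 2: Merge C(21) + (E+D)(25) = 46
Read each symbol's code off the tree from the root (left child = 0, right child = 1).

Codes:
  C: 0 (length 1)
  E: 10 (length 2)
  D: 11 (length 2)
Average code length: 71/46 = 1.5435 bits/symbol


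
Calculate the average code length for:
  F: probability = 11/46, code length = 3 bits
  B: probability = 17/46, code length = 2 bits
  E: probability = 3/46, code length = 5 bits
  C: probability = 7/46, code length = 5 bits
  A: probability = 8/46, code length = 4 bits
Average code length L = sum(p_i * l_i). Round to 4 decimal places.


Weighted contributions p_i * l_i:
  F: (11/46) * 3 = 33/46
  B: (17/46) * 2 = 34/46
  E: (3/46) * 5 = 15/46
  C: (7/46) * 5 = 35/46
  A: (8/46) * 4 = 32/46
Sum = (33 + 34 + 15 + 35 + 32)/46 = 149/46

L = 149/46 = 3.2391 bits/symbol


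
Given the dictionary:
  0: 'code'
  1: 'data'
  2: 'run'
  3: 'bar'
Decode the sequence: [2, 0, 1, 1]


Look up each index in the dictionary:
  2 -> 'run'
  0 -> 'code'
  1 -> 'data'
  1 -> 'data'

Decoded: "run code data data"


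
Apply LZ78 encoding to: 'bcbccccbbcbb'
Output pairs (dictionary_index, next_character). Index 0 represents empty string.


LZ78 encoding steps:
Dictionary: {0: ''}
Step 1: w='' (idx 0), next='b' -> output (0, 'b'), add 'b' as idx 1
Step 2: w='' (idx 0), next='c' -> output (0, 'c'), add 'c' as idx 2
Step 3: w='b' (idx 1), next='c' -> output (1, 'c'), add 'bc' as idx 3
Step 4: w='c' (idx 2), next='c' -> output (2, 'c'), add 'cc' as idx 4
Step 5: w='c' (idx 2), next='b' -> output (2, 'b'), add 'cb' as idx 5
Step 6: w='bc' (idx 3), next='b' -> output (3, 'b'), add 'bcb' as idx 6
Step 7: w='b' (idx 1), end of input -> output (1, '')


Encoded: [(0, 'b'), (0, 'c'), (1, 'c'), (2, 'c'), (2, 'b'), (3, 'b'), (1, '')]


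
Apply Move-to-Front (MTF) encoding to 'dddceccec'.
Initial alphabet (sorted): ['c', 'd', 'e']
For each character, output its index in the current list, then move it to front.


MTF encoding:
'd': index 1 in ['c', 'd', 'e'] -> ['d', 'c', 'e']
'd': index 0 in ['d', 'c', 'e'] -> ['d', 'c', 'e']
'd': index 0 in ['d', 'c', 'e'] -> ['d', 'c', 'e']
'c': index 1 in ['d', 'c', 'e'] -> ['c', 'd', 'e']
'e': index 2 in ['c', 'd', 'e'] -> ['e', 'c', 'd']
'c': index 1 in ['e', 'c', 'd'] -> ['c', 'e', 'd']
'c': index 0 in ['c', 'e', 'd'] -> ['c', 'e', 'd']
'e': index 1 in ['c', 'e', 'd'] -> ['e', 'c', 'd']
'c': index 1 in ['e', 'c', 'd'] -> ['c', 'e', 'd']


Output: [1, 0, 0, 1, 2, 1, 0, 1, 1]


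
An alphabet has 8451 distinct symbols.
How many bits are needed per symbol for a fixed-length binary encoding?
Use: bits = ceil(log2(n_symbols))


log2(8451) = 13.0449
Bracket: 2^13 = 8192 < 8451 <= 2^14 = 16384
So ceil(log2(8451)) = 14

bits = ceil(log2(8451)) = ceil(13.0449) = 14 bits


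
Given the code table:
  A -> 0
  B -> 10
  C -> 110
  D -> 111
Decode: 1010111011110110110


Decoding:
10 -> B
10 -> B
111 -> D
0 -> A
111 -> D
10 -> B
110 -> C
110 -> C


Result: BBDADBCC


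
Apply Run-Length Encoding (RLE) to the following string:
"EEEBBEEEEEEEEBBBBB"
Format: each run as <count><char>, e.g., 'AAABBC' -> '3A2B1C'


Scanning runs left to right:
  i=0: run of 'E' x 3 -> '3E'
  i=3: run of 'B' x 2 -> '2B'
  i=5: run of 'E' x 8 -> '8E'
  i=13: run of 'B' x 5 -> '5B'

RLE = 3E2B8E5B


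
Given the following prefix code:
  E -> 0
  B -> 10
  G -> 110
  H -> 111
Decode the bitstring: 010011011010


Decoding step by step:
Bits 0 -> E
Bits 10 -> B
Bits 0 -> E
Bits 110 -> G
Bits 110 -> G
Bits 10 -> B


Decoded message: EBEGGB


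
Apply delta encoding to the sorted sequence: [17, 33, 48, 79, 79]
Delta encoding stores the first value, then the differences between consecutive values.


First value: 17
Deltas:
  33 - 17 = 16
  48 - 33 = 15
  79 - 48 = 31
  79 - 79 = 0


Delta encoded: [17, 16, 15, 31, 0]


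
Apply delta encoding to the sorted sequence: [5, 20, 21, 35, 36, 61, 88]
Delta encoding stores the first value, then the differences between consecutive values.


First value: 5
Deltas:
  20 - 5 = 15
  21 - 20 = 1
  35 - 21 = 14
  36 - 35 = 1
  61 - 36 = 25
  88 - 61 = 27


Delta encoded: [5, 15, 1, 14, 1, 25, 27]


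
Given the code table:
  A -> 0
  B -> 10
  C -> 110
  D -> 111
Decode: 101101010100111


Decoding:
10 -> B
110 -> C
10 -> B
10 -> B
10 -> B
0 -> A
111 -> D


Result: BCBBBAD


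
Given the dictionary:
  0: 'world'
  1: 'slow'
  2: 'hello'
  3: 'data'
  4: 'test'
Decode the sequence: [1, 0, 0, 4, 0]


Look up each index in the dictionary:
  1 -> 'slow'
  0 -> 'world'
  0 -> 'world'
  4 -> 'test'
  0 -> 'world'

Decoded: "slow world world test world"


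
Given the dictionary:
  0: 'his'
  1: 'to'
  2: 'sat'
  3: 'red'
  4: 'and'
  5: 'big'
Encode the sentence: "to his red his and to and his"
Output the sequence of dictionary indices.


Look up each word in the dictionary:
  'to' -> 1
  'his' -> 0
  'red' -> 3
  'his' -> 0
  'and' -> 4
  'to' -> 1
  'and' -> 4
  'his' -> 0

Encoded: [1, 0, 3, 0, 4, 1, 4, 0]


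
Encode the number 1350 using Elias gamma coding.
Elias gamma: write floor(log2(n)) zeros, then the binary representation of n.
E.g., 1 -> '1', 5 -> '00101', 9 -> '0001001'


num_bits = floor(log2(1350)) + 1 = 11
leading_zeros = num_bits - 1 = 10
binary(1350) = 10101000110

Elias gamma(1350) = '0000000000' + '10101000110' = 000000000010101000110 (21 bits)


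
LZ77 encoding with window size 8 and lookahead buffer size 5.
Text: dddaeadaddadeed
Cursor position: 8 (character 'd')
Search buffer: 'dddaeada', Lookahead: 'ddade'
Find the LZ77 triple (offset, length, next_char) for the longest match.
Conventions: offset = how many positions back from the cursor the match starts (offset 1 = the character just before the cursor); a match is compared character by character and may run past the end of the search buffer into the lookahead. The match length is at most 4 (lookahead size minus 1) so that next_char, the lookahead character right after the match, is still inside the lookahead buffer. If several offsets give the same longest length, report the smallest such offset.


Try each offset into the search buffer:
  offset=1 (pos 7, char 'a'): match length 0
  offset=2 (pos 6, char 'd'): match length 1
  offset=3 (pos 5, char 'a'): match length 0
  offset=4 (pos 4, char 'e'): match length 0
  offset=5 (pos 3, char 'a'): match length 0
  offset=6 (pos 2, char 'd'): match length 1
  offset=7 (pos 1, char 'd'): match length 3
  offset=8 (pos 0, char 'd'): match length 2
Longest match has length 3 at offset 7.
next_char = character at position 8 + 3 = 11 -> 'd'

Best match: offset=7, length=3 (matching 'dda' starting at position 1)
LZ77 triple: (7, 3, 'd')


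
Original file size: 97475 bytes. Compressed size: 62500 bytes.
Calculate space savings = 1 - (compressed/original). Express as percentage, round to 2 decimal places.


ratio = compressed/original = 62500/97475 = 0.64119
savings = 1 - ratio = 1 - 0.64119 = 0.35881
as a percentage: 0.35881 * 100 = 35.88%

Space savings = 1 - 62500/97475 = 35.88%


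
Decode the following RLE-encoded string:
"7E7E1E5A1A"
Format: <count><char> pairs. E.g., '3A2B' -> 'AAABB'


Expanding each <count><char> pair:
  7E -> 'EEEEEEE'
  7E -> 'EEEEEEE'
  1E -> 'E'
  5A -> 'AAAAA'
  1A -> 'A'

Decoded = EEEEEEEEEEEEEEEAAAAAA


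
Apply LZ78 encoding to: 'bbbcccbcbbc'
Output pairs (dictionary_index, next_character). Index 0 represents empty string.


LZ78 encoding steps:
Dictionary: {0: ''}
Step 1: w='' (idx 0), next='b' -> output (0, 'b'), add 'b' as idx 1
Step 2: w='b' (idx 1), next='b' -> output (1, 'b'), add 'bb' as idx 2
Step 3: w='' (idx 0), next='c' -> output (0, 'c'), add 'c' as idx 3
Step 4: w='c' (idx 3), next='c' -> output (3, 'c'), add 'cc' as idx 4
Step 5: w='b' (idx 1), next='c' -> output (1, 'c'), add 'bc' as idx 5
Step 6: w='bb' (idx 2), next='c' -> output (2, 'c'), add 'bbc' as idx 6


Encoded: [(0, 'b'), (1, 'b'), (0, 'c'), (3, 'c'), (1, 'c'), (2, 'c')]


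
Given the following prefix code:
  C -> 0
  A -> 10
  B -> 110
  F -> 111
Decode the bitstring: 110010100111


Decoding step by step:
Bits 110 -> B
Bits 0 -> C
Bits 10 -> A
Bits 10 -> A
Bits 0 -> C
Bits 111 -> F


Decoded message: BCAACF


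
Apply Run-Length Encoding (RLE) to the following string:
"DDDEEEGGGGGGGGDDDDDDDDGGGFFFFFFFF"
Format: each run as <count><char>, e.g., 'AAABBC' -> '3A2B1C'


Scanning runs left to right:
  i=0: run of 'D' x 3 -> '3D'
  i=3: run of 'E' x 3 -> '3E'
  i=6: run of 'G' x 8 -> '8G'
  i=14: run of 'D' x 8 -> '8D'
  i=22: run of 'G' x 3 -> '3G'
  i=25: run of 'F' x 8 -> '8F'

RLE = 3D3E8G8D3G8F


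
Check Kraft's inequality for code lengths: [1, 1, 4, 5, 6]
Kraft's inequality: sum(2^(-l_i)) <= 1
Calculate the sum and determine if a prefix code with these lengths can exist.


Sum = 2^(-1) + 2^(-1) + 2^(-4) + 2^(-5) + 2^(-6)
    = 0.5 + 0.5 + 0.0625 + 0.03125 + 0.015625
    = 71/64 = 1.109375
Since 1.109375 > 1, Kraft's inequality is NOT satisfied.
A prefix code with these lengths CANNOT exist.

Kraft sum = 1.109375. Not satisfied.


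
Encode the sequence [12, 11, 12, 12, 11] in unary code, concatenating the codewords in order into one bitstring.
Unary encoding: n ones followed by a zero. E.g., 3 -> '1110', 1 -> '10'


Encode each number as n ones followed by a terminating 0:
  12 -> 1111111111110 (13 bits)
  11 -> 111111111110 (12 bits)
  12 -> 1111111111110 (13 bits)
  12 -> 1111111111110 (13 bits)
  11 -> 111111111110 (12 bits)
Total length = 13 + 12 + 13 + 13 + 12 = 63 bits.

Unary([12, 11, 12, 12, 11]) = 111111111111011111111111011111111111101111111111110111111111110 (63 bits)


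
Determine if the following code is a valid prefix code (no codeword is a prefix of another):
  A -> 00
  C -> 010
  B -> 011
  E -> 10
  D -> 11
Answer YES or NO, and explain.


Checking each pair (does one codeword prefix another?):
  A='00' vs C='010': no prefix
  A='00' vs B='011': no prefix
  A='00' vs E='10': no prefix
  A='00' vs D='11': no prefix
  C='010' vs A='00': no prefix
  C='010' vs B='011': no prefix
  C='010' vs E='10': no prefix
  C='010' vs D='11': no prefix
  B='011' vs A='00': no prefix
  B='011' vs C='010': no prefix
  B='011' vs E='10': no prefix
  B='011' vs D='11': no prefix
  E='10' vs A='00': no prefix
  E='10' vs C='010': no prefix
  E='10' vs B='011': no prefix
  E='10' vs D='11': no prefix
  D='11' vs A='00': no prefix
  D='11' vs C='010': no prefix
  D='11' vs B='011': no prefix
  D='11' vs E='10': no prefix
No violation found over all pairs.

YES -- this is a valid prefix code. No codeword is a prefix of any other codeword.


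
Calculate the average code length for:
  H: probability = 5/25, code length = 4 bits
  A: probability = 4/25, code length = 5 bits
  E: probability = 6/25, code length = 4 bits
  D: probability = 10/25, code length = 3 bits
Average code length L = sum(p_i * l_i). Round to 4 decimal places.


Weighted contributions p_i * l_i:
  H: (5/25) * 4 = 20/25
  A: (4/25) * 5 = 20/25
  E: (6/25) * 4 = 24/25
  D: (10/25) * 3 = 30/25
Sum = (20 + 20 + 24 + 30)/25 = 94/25

L = 94/25 = 3.7600 bits/symbol


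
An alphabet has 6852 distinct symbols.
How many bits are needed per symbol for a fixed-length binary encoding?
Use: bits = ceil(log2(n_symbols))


log2(6852) = 12.7423
Bracket: 2^12 = 4096 < 6852 <= 2^13 = 8192
So ceil(log2(6852)) = 13

bits = ceil(log2(6852)) = ceil(12.7423) = 13 bits


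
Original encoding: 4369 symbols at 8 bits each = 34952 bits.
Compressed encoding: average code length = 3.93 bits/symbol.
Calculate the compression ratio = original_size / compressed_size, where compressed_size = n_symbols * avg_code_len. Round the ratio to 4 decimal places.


original_size = n_symbols * orig_bits = 4369 * 8 = 34952 bits
compressed_size = n_symbols * avg_code_len = 4369 * 3.93 = 17170.17 bits
ratio = original_size / compressed_size = 34952 / 17170.17 = 2.0356

Compression ratio = 2.0356


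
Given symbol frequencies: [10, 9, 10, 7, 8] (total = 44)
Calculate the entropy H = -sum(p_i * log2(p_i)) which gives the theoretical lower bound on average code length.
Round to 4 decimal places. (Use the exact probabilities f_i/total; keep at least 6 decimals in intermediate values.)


Per-symbol terms -p_i * log2(p_i) with p_i = f_i/44:
  p = 10/44 = 0.227273: log2(p) = -2.137504, -p*log2(p) = 0.485796
  p = 9/44 = 0.204545: log2(p) = -2.289507, -p*log2(p) = 0.468308
  p = 10/44 = 0.227273: log2(p) = -2.137504, -p*log2(p) = 0.485796
  p = 7/44 = 0.159091: log2(p) = -2.652077, -p*log2(p) = 0.421921
  p = 8/44 = 0.181818: log2(p) = -2.459432, -p*log2(p) = 0.447169
H = 0.485796 + 0.468308 + 0.485796 + 0.421921 + 0.447169 = 2.308990

H = 2.309 bits/symbol


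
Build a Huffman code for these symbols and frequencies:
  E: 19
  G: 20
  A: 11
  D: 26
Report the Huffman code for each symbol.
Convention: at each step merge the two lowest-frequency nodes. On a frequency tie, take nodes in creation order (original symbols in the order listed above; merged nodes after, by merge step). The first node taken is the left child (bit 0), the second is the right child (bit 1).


Huffman tree construction:
Step 1: Merge A(11) + E(19) = 30
Step 2: Merge G(20) + D(26) = 46
Step 3: Merge (A+E)(30) + (G+D)(46) = 76
Read each symbol's code off the tree from the root (left child = 0, right child = 1).

Codes:
  E: 01 (length 2)
  G: 10 (length 2)
  A: 00 (length 2)
  D: 11 (length 2)
Average code length: 152/76 = 2.0000 bits/symbol


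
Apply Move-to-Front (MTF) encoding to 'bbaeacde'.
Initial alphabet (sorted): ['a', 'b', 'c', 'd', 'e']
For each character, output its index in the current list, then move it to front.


MTF encoding:
'b': index 1 in ['a', 'b', 'c', 'd', 'e'] -> ['b', 'a', 'c', 'd', 'e']
'b': index 0 in ['b', 'a', 'c', 'd', 'e'] -> ['b', 'a', 'c', 'd', 'e']
'a': index 1 in ['b', 'a', 'c', 'd', 'e'] -> ['a', 'b', 'c', 'd', 'e']
'e': index 4 in ['a', 'b', 'c', 'd', 'e'] -> ['e', 'a', 'b', 'c', 'd']
'a': index 1 in ['e', 'a', 'b', 'c', 'd'] -> ['a', 'e', 'b', 'c', 'd']
'c': index 3 in ['a', 'e', 'b', 'c', 'd'] -> ['c', 'a', 'e', 'b', 'd']
'd': index 4 in ['c', 'a', 'e', 'b', 'd'] -> ['d', 'c', 'a', 'e', 'b']
'e': index 3 in ['d', 'c', 'a', 'e', 'b'] -> ['e', 'd', 'c', 'a', 'b']


Output: [1, 0, 1, 4, 1, 3, 4, 3]
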